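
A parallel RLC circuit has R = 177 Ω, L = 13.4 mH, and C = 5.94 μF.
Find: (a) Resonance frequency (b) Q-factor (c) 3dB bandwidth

Step 1 — Resonance: ω₀ = 1/√(LC) = 1/√(0.0134·5.94e-06) = 3544 rad/s.
Step 2 — f₀ = ω₀/(2π) = 564.1 Hz.
Step 3 — Parallel Q: Q = R/(ω₀L) = 177/(3544·0.0134) = 3.727.
Step 4 — Bandwidth: Δω = ω₀/Q = 951.1 rad/s; BW = Δω/(2π) = 151.4 Hz.

(a) f₀ = 564.1 Hz  (b) Q = 3.727  (c) BW = 151.4 Hz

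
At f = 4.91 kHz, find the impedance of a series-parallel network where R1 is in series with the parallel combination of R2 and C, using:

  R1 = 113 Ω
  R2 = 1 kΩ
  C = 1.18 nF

Step 1 — Angular frequency: ω = 2π·f = 2π·4910 = 3.085e+04 rad/s.
Step 2 — Component impedances:
  R1: Z = R = 113 Ω
  R2: Z = R = 1000 Ω
  C: Z = 1/(jωC) = -j/(ω·C) = 0 - j2.747e+04 Ω
Step 3 — Parallel branch: R2 || C = 1/(1/R2 + 1/C) = 998.7 - j36.36 Ω.
Step 4 — Series with R1: Z_total = R1 + (R2 || C) = 1112 - j36.36 Ω = 1112∠-1.9° Ω.

Z = 1112 - j36.36 Ω = 1112∠-1.9° Ω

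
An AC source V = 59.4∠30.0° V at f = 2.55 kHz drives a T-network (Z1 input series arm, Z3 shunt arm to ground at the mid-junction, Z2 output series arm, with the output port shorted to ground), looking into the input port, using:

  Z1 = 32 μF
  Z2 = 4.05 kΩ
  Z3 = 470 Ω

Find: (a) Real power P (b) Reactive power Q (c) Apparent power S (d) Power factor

Step 1 — Angular frequency: ω = 2π·f = 2π·2550 = 1.602e+04 rad/s.
Step 2 — Component impedances:
  Z1: Z = 1/(jωC) = -j/(ω·C) = 0 - j1.95 Ω
  Z2: Z = R = 4050 Ω
  Z3: Z = R = 470 Ω
Step 3 — With the output port shorted to ground, the output series arm Z2 runs from the junction to ground; the shunt arm Z3 also runs from the junction to ground. They appear in parallel: Z3 || Z2 = 421.1 Ω.
Step 4 — Series with input arm Z1: Z_in = Z1 + (Z3 || Z2) = 421.1 - j1.95 Ω = 421.1∠-0.3° Ω.
Step 5 — Source phasor: V = 59.4∠30.0° V = 51.44 + j29.7 V.
Step 6 — Current: I = V / Z = 0.1218 + j0.07109 A = 0.141∠30.3° A.
Step 7 — Complex power: S = V·I* = 8.378 - j0.0388 VA.
Step 8 — Real power: P = Re(S) = 8.378 W.
Step 9 — Reactive power: Q = Im(S) = -0.0388 VAR.
Step 10 — Apparent power: |S| = 8.378 VA.
Step 11 — Power factor: PF = P/|S| = 1 (leading).

(a) P = 8.378 W  (b) Q = -0.0388 VAR  (c) S = 8.378 VA  (d) PF = 1 (leading)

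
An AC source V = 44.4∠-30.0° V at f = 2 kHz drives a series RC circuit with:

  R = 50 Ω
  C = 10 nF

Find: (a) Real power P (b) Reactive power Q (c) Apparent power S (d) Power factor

Step 1 — Angular frequency: ω = 2π·f = 2π·2000 = 1.257e+04 rad/s.
Step 2 — Component impedances:
  R: Z = R = 50 Ω
  C: Z = 1/(jωC) = -j/(ω·C) = 0 - j7958 Ω
Step 3 — Series combination: Z_total = R + C = 50 - j7958 Ω = 7958∠-89.6° Ω.
Step 4 — Source phasor: V = 44.4∠-30.0° V = 38.45 - j22.2 V.
Step 5 — Current: I = V / Z = 0.00282 + j0.004814 A = 0.005579∠59.6° A.
Step 6 — Complex power: S = V·I* = 0.001556 - j0.2477 VA.
Step 7 — Real power: P = Re(S) = 0.001556 W.
Step 8 — Reactive power: Q = Im(S) = -0.2477 VAR.
Step 9 — Apparent power: |S| = 0.2477 VA.
Step 10 — Power factor: PF = P/|S| = 0.006283 (leading).

(a) P = 0.001556 W  (b) Q = -0.2477 VAR  (c) S = 0.2477 VA  (d) PF = 0.006283 (leading)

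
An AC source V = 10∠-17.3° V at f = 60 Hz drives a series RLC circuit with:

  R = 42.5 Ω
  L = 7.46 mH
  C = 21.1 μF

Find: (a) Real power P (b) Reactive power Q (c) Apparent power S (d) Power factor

Step 1 — Angular frequency: ω = 2π·f = 2π·60 = 377 rad/s.
Step 2 — Component impedances:
  R: Z = R = 42.5 Ω
  L: Z = jωL = j·377·0.00746 = 0 + j2.812 Ω
  C: Z = 1/(jωC) = -j/(ω·C) = 0 - j125.7 Ω
Step 3 — Series combination: Z_total = R + L + C = 42.5 - j122.9 Ω = 130∠-70.9° Ω.
Step 4 — Source phasor: V = 10∠-17.3° V = 9.548 - j2.974 V.
Step 5 — Current: I = V / Z = 0.04561 + j0.06191 A = 0.0769∠53.6° A.
Step 6 — Complex power: S = V·I* = 0.2513 - j0.7267 VA.
Step 7 — Real power: P = Re(S) = 0.2513 W.
Step 8 — Reactive power: Q = Im(S) = -0.7267 VAR.
Step 9 — Apparent power: |S| = 0.769 VA.
Step 10 — Power factor: PF = P/|S| = 0.3268 (leading).

(a) P = 0.2513 W  (b) Q = -0.7267 VAR  (c) S = 0.769 VA  (d) PF = 0.3268 (leading)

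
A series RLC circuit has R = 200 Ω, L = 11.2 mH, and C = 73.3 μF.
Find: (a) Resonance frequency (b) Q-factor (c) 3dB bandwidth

Step 1 — Resonance condition Im(Z)=0 gives ω₀ = 1/√(LC).
Step 2 — ω₀ = 1/√(0.0112·7.33e-05) = 1104 rad/s.
Step 3 — f₀ = ω₀/(2π) = 175.7 Hz.
Step 4 — Series Q: Q = ω₀L/R = 1104·0.0112/200 = 0.06181.
Step 5 — 3dB bandwidth: Δω = ω₀/Q = 1.786e+04 rad/s; BW = Δω/(2π) = 2842 Hz.

(a) f₀ = 175.7 Hz  (b) Q = 0.06181  (c) BW = 2842 Hz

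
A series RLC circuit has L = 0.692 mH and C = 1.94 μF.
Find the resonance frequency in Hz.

Step 1 — Resonance condition Im(Z)=0 gives ω₀ = 1/√(LC).
Step 2 — ω₀ = 1/√(0.000692·1.94e-06) = 2.729e+04 rad/s.
Step 3 — f₀ = ω₀/(2π) = 4344 Hz.

f₀ = 4344 Hz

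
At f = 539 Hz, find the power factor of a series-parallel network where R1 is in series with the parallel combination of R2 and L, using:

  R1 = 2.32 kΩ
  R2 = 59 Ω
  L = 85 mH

Step 1 — Angular frequency: ω = 2π·f = 2π·539 = 3387 rad/s.
Step 2 — Component impedances:
  R1: Z = R = 2320 Ω
  R2: Z = R = 59 Ω
  L: Z = jωL = j·3387·0.085 = 0 + j287.9 Ω
Step 3 — Parallel branch: R2 || L = 1/(1/R2 + 1/L) = 56.62 + j11.61 Ω.
Step 4 — Series with R1: Z_total = R1 + (R2 || L) = 2377 + j11.61 Ω = 2377∠0.3° Ω.
Step 5 — Power factor: PF = cos(φ) = Re(Z)/|Z| = 2377/2377 = 1.
Step 6 — Type: Im(Z) = 11.61 ⇒ lagging (phase φ = 0.3°).

PF = 1 (lagging, φ = 0.3°)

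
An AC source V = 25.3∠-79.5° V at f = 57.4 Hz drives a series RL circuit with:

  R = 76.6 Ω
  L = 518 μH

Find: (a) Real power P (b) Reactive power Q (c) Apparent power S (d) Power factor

Step 1 — Angular frequency: ω = 2π·f = 2π·57.4 = 360.7 rad/s.
Step 2 — Component impedances:
  R: Z = R = 76.6 Ω
  L: Z = jωL = j·360.7·0.000518 = 0 + j0.1868 Ω
Step 3 — Series combination: Z_total = R + L = 76.6 + j0.1868 Ω = 76.6∠0.1° Ω.
Step 4 — Source phasor: V = 25.3∠-79.5° V = 4.611 - j24.88 V.
Step 5 — Current: I = V / Z = 0.0594 - j0.3249 A = 0.3303∠-79.6° A.
Step 6 — Complex power: S = V·I* = 8.356 + j0.02038 VA.
Step 7 — Real power: P = Re(S) = 8.356 W.
Step 8 — Reactive power: Q = Im(S) = 0.02038 VAR.
Step 9 — Apparent power: |S| = 8.356 VA.
Step 10 — Power factor: PF = P/|S| = 1 (lagging).

(a) P = 8.356 W  (b) Q = 0.02038 VAR  (c) S = 8.356 VA  (d) PF = 1 (lagging)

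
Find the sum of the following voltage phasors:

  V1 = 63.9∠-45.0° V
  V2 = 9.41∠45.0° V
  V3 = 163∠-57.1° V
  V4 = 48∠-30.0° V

Step 1 — Convert each phasor to rectangular form:
  V1 = 63.9·(cos(-45.0°) + j·sin(-45.0°)) = 45.18 - j45.18 V
  V2 = 9.41·(cos(45.0°) + j·sin(45.0°)) = 6.654 + j6.654 V
  V3 = 163·(cos(-57.1°) + j·sin(-57.1°)) = 88.54 - j136.9 V
  V4 = 48·(cos(-30.0°) + j·sin(-30.0°)) = 41.57 - j24 V
Step 2 — Sum components: V_total = 181.9 - j199.4 V.
Step 3 — Convert to polar: |V_total| = 269.9 V, ∠V_total = -47.6°.

V_total = 269.9∠-47.6° V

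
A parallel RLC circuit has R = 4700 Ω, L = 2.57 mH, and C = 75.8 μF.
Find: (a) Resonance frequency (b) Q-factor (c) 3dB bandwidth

Step 1 — Resonance: ω₀ = 1/√(LC) = 1/√(0.00257·7.58e-05) = 2266 rad/s.
Step 2 — f₀ = ω₀/(2π) = 360.6 Hz.
Step 3 — Parallel Q: Q = R/(ω₀L) = 4700/(2266·0.00257) = 807.2.
Step 4 — Bandwidth: Δω = ω₀/Q = 2.807 rad/s; BW = Δω/(2π) = 0.4467 Hz.

(a) f₀ = 360.6 Hz  (b) Q = 807.2  (c) BW = 0.4467 Hz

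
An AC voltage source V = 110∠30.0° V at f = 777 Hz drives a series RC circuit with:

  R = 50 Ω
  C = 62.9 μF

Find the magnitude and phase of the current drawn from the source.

Step 1 — Angular frequency: ω = 2π·f = 2π·777 = 4882 rad/s.
Step 2 — Component impedances:
  R: Z = R = 50 Ω
  C: Z = 1/(jωC) = -j/(ω·C) = 0 - j3.256 Ω
Step 3 — Series combination: Z_total = R + C = 50 - j3.256 Ω = 50.11∠-3.7° Ω.
Step 4 — Source phasor: V = 110∠30.0° V = 95.26 + j55 V.
Step 5 — Ohm's law: I = V / Z_total = (95.26 + j55) / (50 - j3.256) = 1.826 + j1.219 A.
Step 6 — Convert to polar: |I| = 2.195 A, ∠I = 33.7°.

I = 2.195∠33.7° A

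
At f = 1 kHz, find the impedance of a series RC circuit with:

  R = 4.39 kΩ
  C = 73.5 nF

Step 1 — Angular frequency: ω = 2π·f = 2π·1000 = 6283 rad/s.
Step 2 — Component impedances:
  R: Z = R = 4390 Ω
  C: Z = 1/(jωC) = -j/(ω·C) = 0 - j2165 Ω
Step 3 — Series combination: Z_total = R + C = 4390 - j2165 Ω = 4895∠-26.3° Ω.

Z = 4390 - j2165 Ω = 4895∠-26.3° Ω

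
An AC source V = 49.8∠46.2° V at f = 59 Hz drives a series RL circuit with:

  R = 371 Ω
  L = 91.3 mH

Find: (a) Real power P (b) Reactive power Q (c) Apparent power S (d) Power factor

Step 1 — Angular frequency: ω = 2π·f = 2π·59 = 370.7 rad/s.
Step 2 — Component impedances:
  R: Z = R = 371 Ω
  L: Z = jωL = j·370.7·0.0913 = 0 + j33.85 Ω
Step 3 — Series combination: Z_total = R + L = 371 + j33.85 Ω = 372.5∠5.2° Ω.
Step 4 — Source phasor: V = 49.8∠46.2° V = 34.47 + j35.94 V.
Step 5 — Current: I = V / Z = 0.1009 + j0.08768 A = 0.1337∠41.0° A.
Step 6 — Complex power: S = V·I* = 6.63 + j0.6048 VA.
Step 7 — Real power: P = Re(S) = 6.63 W.
Step 8 — Reactive power: Q = Im(S) = 0.6048 VAR.
Step 9 — Apparent power: |S| = 6.657 VA.
Step 10 — Power factor: PF = P/|S| = 0.9959 (lagging).

(a) P = 6.63 W  (b) Q = 0.6048 VAR  (c) S = 6.657 VA  (d) PF = 0.9959 (lagging)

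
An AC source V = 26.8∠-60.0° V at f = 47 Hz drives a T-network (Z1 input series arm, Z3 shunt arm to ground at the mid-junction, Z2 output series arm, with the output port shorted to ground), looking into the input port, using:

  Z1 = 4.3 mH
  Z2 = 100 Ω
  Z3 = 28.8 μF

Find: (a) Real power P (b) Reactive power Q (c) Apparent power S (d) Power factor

Step 1 — Angular frequency: ω = 2π·f = 2π·47 = 295.3 rad/s.
Step 2 — Component impedances:
  Z1: Z = jωL = j·295.3·0.0043 = 0 + j1.27 Ω
  Z2: Z = R = 100 Ω
  Z3: Z = 1/(jωC) = -j/(ω·C) = 0 - j117.6 Ω
Step 3 — With the output port shorted to ground, the output series arm Z2 runs from the junction to ground; the shunt arm Z3 also runs from the junction to ground. They appear in parallel: Z3 || Z2 = 58.03 - j49.35 Ω.
Step 4 — Series with input arm Z1: Z_in = Z1 + (Z3 || Z2) = 58.03 - j48.08 Ω = 75.36∠-39.6° Ω.
Step 5 — Source phasor: V = 26.8∠-60.0° V = 13.4 - j23.21 V.
Step 6 — Current: I = V / Z = 0.3334 - j0.1237 A = 0.3556∠-20.4° A.
Step 7 — Complex power: S = V·I* = 7.339 - j6.081 VA.
Step 8 — Real power: P = Re(S) = 7.339 W.
Step 9 — Reactive power: Q = Im(S) = -6.081 VAR.
Step 10 — Apparent power: |S| = 9.531 VA.
Step 11 — Power factor: PF = P/|S| = 0.77 (leading).

(a) P = 7.339 W  (b) Q = -6.081 VAR  (c) S = 9.531 VA  (d) PF = 0.77 (leading)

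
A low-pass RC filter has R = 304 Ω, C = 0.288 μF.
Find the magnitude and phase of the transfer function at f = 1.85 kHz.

Step 1 — Angular frequency: ω = 2π·1850 = 1.162e+04 rad/s.
Step 2 — Transfer function: H(jω) = 1/(1 + jωRC).
Step 3 — Denominator: 1 + jωRC = 1 + j·1.162e+04·304·2.88e-07 = 1 + j1.018.
Step 4 — H = 0.4912 - j0.4999.
Step 5 — Magnitude: |H| = 0.7009 (-3.1 dB); phase: φ = -45.5°.

|H| = 0.7009 (-3.1 dB), φ = -45.5°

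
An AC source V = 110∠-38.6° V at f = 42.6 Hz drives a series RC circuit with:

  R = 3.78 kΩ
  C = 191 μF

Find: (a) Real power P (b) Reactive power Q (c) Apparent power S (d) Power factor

Step 1 — Angular frequency: ω = 2π·f = 2π·42.6 = 267.7 rad/s.
Step 2 — Component impedances:
  R: Z = R = 3780 Ω
  C: Z = 1/(jωC) = -j/(ω·C) = 0 - j19.56 Ω
Step 3 — Series combination: Z_total = R + C = 3780 - j19.56 Ω = 3780∠-0.3° Ω.
Step 4 — Source phasor: V = 110∠-38.6° V = 85.97 - j68.63 V.
Step 5 — Current: I = V / Z = 0.02284 - j0.01804 A = 0.0291∠-38.3° A.
Step 6 — Complex power: S = V·I* = 3.201 - j0.01656 VA.
Step 7 — Real power: P = Re(S) = 3.201 W.
Step 8 — Reactive power: Q = Im(S) = -0.01656 VAR.
Step 9 — Apparent power: |S| = 3.201 VA.
Step 10 — Power factor: PF = P/|S| = 1 (leading).

(a) P = 3.201 W  (b) Q = -0.01656 VAR  (c) S = 3.201 VA  (d) PF = 1 (leading)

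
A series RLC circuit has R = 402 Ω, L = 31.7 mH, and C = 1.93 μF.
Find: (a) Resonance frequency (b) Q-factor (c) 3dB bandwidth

Step 1 — Resonance condition Im(Z)=0 gives ω₀ = 1/√(LC).
Step 2 — ω₀ = 1/√(0.0317·1.93e-06) = 4043 rad/s.
Step 3 — f₀ = ω₀/(2π) = 643.4 Hz.
Step 4 — Series Q: Q = ω₀L/R = 4043·0.0317/402 = 0.3188.
Step 5 — 3dB bandwidth: Δω = ω₀/Q = 1.268e+04 rad/s; BW = Δω/(2π) = 2018 Hz.

(a) f₀ = 643.4 Hz  (b) Q = 0.3188  (c) BW = 2018 Hz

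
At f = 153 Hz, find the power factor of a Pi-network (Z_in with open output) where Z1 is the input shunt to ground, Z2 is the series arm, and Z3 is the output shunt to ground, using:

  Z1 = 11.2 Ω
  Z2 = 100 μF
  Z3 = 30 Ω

Step 1 — Angular frequency: ω = 2π·f = 2π·153 = 961.3 rad/s.
Step 2 — Component impedances:
  Z1: Z = R = 11.2 Ω
  Z2: Z = 1/(jωC) = -j/(ω·C) = 0 - j10.4 Ω
  Z3: Z = R = 30 Ω
Step 3 — With open output, the series arm Z2 and the output shunt Z3 appear in series to ground: Z2 + Z3 = 30 - j10.4 Ω.
Step 4 — Parallel with input shunt Z1: Z_in = Z1 || (Z2 + Z3) = 8.338 - j0.7227 Ω = 8.369∠-5.0° Ω.
Step 5 — Power factor: PF = cos(φ) = Re(Z)/|Z| = 8.338/8.369 = 0.9963.
Step 6 — Type: Im(Z) = -0.7227 ⇒ leading (phase φ = -5.0°).

PF = 0.9963 (leading, φ = -5.0°)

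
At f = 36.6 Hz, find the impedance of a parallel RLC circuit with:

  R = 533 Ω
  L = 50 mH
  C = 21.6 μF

Step 1 — Angular frequency: ω = 2π·f = 2π·36.6 = 230 rad/s.
Step 2 — Component impedances:
  R: Z = R = 533 Ω
  L: Z = jωL = j·230·0.05 = 0 + j11.5 Ω
  C: Z = 1/(jωC) = -j/(ω·C) = 0 - j201.3 Ω
Step 3 — Parallel combination: 1/Z_total = 1/R + 1/L + 1/C; Z_total = 0.2789 + j12.19 Ω = 12.19∠88.7° Ω.

Z = 0.2789 + j12.19 Ω = 12.19∠88.7° Ω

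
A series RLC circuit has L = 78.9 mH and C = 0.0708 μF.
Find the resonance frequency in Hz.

Step 1 — Resonance condition Im(Z)=0 gives ω₀ = 1/√(LC).
Step 2 — ω₀ = 1/√(0.0789·7.08e-08) = 1.338e+04 rad/s.
Step 3 — f₀ = ω₀/(2π) = 2129 Hz.

f₀ = 2129 Hz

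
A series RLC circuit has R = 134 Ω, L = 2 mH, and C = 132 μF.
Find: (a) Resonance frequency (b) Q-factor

Step 1 — Resonance condition Im(Z)=0 gives ω₀ = 1/√(LC).
Step 2 — ω₀ = 1/√(0.002·0.000132) = 1946 rad/s.
Step 3 — f₀ = ω₀/(2π) = 309.8 Hz.
Step 4 — Series Q: Q = ω₀L/R = 1946·0.002/134 = 0.02905.

(a) f₀ = 309.8 Hz  (b) Q = 0.02905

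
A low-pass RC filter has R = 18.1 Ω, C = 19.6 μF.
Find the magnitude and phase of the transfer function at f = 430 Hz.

Step 1 — Angular frequency: ω = 2π·430 = 2702 rad/s.
Step 2 — Transfer function: H(jω) = 1/(1 + jωRC).
Step 3 — Denominator: 1 + jωRC = 1 + j·2702·18.1·1.96e-05 = 1 + j0.9585.
Step 4 — H = 0.5212 - j0.4996.
Step 5 — Magnitude: |H| = 0.7219 (-2.8 dB); phase: φ = -43.8°.

|H| = 0.7219 (-2.8 dB), φ = -43.8°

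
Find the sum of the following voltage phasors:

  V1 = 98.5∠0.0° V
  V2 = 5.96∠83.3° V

Step 1 — Convert each phasor to rectangular form:
  V1 = 98.5·(cos(0.0°) + j·sin(0.0°)) = 98.5 V
  V2 = 5.96·(cos(83.3°) + j·sin(83.3°)) = 0.6954 + j5.919 V
Step 2 — Sum components: V_total = 99.2 + j5.919 V.
Step 3 — Convert to polar: |V_total| = 99.37 V, ∠V_total = 3.4°.

V_total = 99.37∠3.4° V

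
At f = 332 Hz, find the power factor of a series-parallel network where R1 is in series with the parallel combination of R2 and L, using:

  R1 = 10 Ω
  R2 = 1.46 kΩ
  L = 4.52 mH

Step 1 — Angular frequency: ω = 2π·f = 2π·332 = 2086 rad/s.
Step 2 — Component impedances:
  R1: Z = R = 10 Ω
  R2: Z = R = 1460 Ω
  L: Z = jωL = j·2086·0.00452 = 0 + j9.429 Ω
Step 3 — Parallel branch: R2 || L = 1/(1/R2 + 1/L) = 0.06089 + j9.428 Ω.
Step 4 — Series with R1: Z_total = R1 + (R2 || L) = 10.06 + j9.428 Ω = 13.79∠43.1° Ω.
Step 5 — Power factor: PF = cos(φ) = Re(Z)/|Z| = 10.061/13.788 = 0.7297.
Step 6 — Type: Im(Z) = 9.428 ⇒ lagging (phase φ = 43.1°).

PF = 0.7297 (lagging, φ = 43.1°)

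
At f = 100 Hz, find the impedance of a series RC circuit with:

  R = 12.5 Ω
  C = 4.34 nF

Step 1 — Angular frequency: ω = 2π·f = 2π·100 = 628.3 rad/s.
Step 2 — Component impedances:
  R: Z = R = 12.5 Ω
  C: Z = 1/(jωC) = -j/(ω·C) = 0 - j3.667e+05 Ω
Step 3 — Series combination: Z_total = R + C = 12.5 - j3.667e+05 Ω = 3.667e+05∠-90.0° Ω.

Z = 12.5 - j3.667e+05 Ω = 3.667e+05∠-90.0° Ω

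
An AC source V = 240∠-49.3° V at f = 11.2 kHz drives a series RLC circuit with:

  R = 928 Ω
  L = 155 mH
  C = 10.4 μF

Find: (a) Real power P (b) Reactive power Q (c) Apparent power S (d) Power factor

Step 1 — Angular frequency: ω = 2π·f = 2π·1.12e+04 = 7.037e+04 rad/s.
Step 2 — Component impedances:
  R: Z = R = 928 Ω
  L: Z = jωL = j·7.037e+04·0.155 = 0 + j1.091e+04 Ω
  C: Z = 1/(jωC) = -j/(ω·C) = 0 - j1.366 Ω
Step 3 — Series combination: Z_total = R + L + C = 928 + j1.091e+04 Ω = 1.095e+04∠85.1° Ω.
Step 4 — Source phasor: V = 240∠-49.3° V = 156.5 - j182 V.
Step 5 — Current: I = V / Z = -0.01535 - j0.01566 A = 0.02193∠-134.4° A.
Step 6 — Complex power: S = V·I* = 0.4462 + j5.243 VA.
Step 7 — Real power: P = Re(S) = 0.4462 W.
Step 8 — Reactive power: Q = Im(S) = 5.243 VAR.
Step 9 — Apparent power: |S| = 5.262 VA.
Step 10 — Power factor: PF = P/|S| = 0.08478 (lagging).

(a) P = 0.4462 W  (b) Q = 5.243 VAR  (c) S = 5.262 VA  (d) PF = 0.08478 (lagging)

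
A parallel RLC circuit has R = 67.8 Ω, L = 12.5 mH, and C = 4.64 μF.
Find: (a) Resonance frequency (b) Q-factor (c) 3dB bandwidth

Step 1 — Resonance: ω₀ = 1/√(LC) = 1/√(0.0125·4.64e-06) = 4152 rad/s.
Step 2 — f₀ = ω₀/(2π) = 660.9 Hz.
Step 3 — Parallel Q: Q = R/(ω₀L) = 67.8/(4152·0.0125) = 1.306.
Step 4 — Bandwidth: Δω = ω₀/Q = 3179 rad/s; BW = Δω/(2π) = 505.9 Hz.

(a) f₀ = 660.9 Hz  (b) Q = 1.306  (c) BW = 505.9 Hz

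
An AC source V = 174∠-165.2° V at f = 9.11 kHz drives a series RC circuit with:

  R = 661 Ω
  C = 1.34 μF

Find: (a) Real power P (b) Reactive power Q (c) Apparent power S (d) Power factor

Step 1 — Angular frequency: ω = 2π·f = 2π·9110 = 5.724e+04 rad/s.
Step 2 — Component impedances:
  R: Z = R = 661 Ω
  C: Z = 1/(jωC) = -j/(ω·C) = 0 - j13.04 Ω
Step 3 — Series combination: Z_total = R + C = 661 - j13.04 Ω = 661.1∠-1.1° Ω.
Step 4 — Source phasor: V = 174∠-165.2° V = -168.2 - j44.45 V.
Step 5 — Current: I = V / Z = -0.2531 - j0.07223 A = 0.2632∠-164.1° A.
Step 6 — Complex power: S = V·I* = 45.79 - j0.9031 VA.
Step 7 — Real power: P = Re(S) = 45.79 W.
Step 8 — Reactive power: Q = Im(S) = -0.9031 VAR.
Step 9 — Apparent power: |S| = 45.79 VA.
Step 10 — Power factor: PF = P/|S| = 0.9998 (leading).

(a) P = 45.79 W  (b) Q = -0.9031 VAR  (c) S = 45.79 VA  (d) PF = 0.9998 (leading)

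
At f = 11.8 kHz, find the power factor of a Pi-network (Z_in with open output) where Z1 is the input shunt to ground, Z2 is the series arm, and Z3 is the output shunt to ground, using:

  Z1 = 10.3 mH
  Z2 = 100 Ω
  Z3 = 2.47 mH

Step 1 — Angular frequency: ω = 2π·f = 2π·1.18e+04 = 7.414e+04 rad/s.
Step 2 — Component impedances:
  Z1: Z = jωL = j·7.414e+04·0.0103 = 0 + j763.7 Ω
  Z2: Z = R = 100 Ω
  Z3: Z = jωL = j·7.414e+04·0.00247 = 0 + j183.1 Ω
Step 3 — With open output, the series arm Z2 and the output shunt Z3 appear in series to ground: Z2 + Z3 = 100 + j183.1 Ω.
Step 4 — Parallel with input shunt Z1: Z_in = Z1 || (Z2 + Z3) = 64.34 + j154.5 Ω = 167.4∠67.4° Ω.
Step 5 — Power factor: PF = cos(φ) = Re(Z)/|Z| = 64.339/167.36 = 0.3844.
Step 6 — Type: Im(Z) = 154.5 ⇒ lagging (phase φ = 67.4°).

PF = 0.3844 (lagging, φ = 67.4°)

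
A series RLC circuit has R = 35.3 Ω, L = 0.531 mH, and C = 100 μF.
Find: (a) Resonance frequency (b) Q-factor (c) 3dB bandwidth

Step 1 — Resonance: ω₀ = 1/√(LC) = 1/√(0.000531·0.0001) = 4340 rad/s.
Step 2 — f₀ = ω₀/(2π) = 690.7 Hz.
Step 3 — Series Q: Q = ω₀L/R = 4340·0.000531/35.3 = 0.06528.
Step 4 — Bandwidth: Δω = ω₀/Q = 6.648e+04 rad/s; BW = Δω/(2π) = 1.058e+04 Hz.

(a) f₀ = 690.7 Hz  (b) Q = 0.06528  (c) BW = 1.058e+04 Hz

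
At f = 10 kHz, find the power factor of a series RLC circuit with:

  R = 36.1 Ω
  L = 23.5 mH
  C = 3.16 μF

Step 1 — Angular frequency: ω = 2π·f = 2π·1e+04 = 6.283e+04 rad/s.
Step 2 — Component impedances:
  R: Z = R = 36.1 Ω
  L: Z = jωL = j·6.283e+04·0.0235 = 0 + j1477 Ω
  C: Z = 1/(jωC) = -j/(ω·C) = 0 - j5.037 Ω
Step 3 — Series combination: Z_total = R + L + C = 36.1 + j1472 Ω = 1472∠88.6° Ω.
Step 4 — Power factor: PF = cos(φ) = Re(Z)/|Z| = 36.1/1471.95 = 0.02453.
Step 5 — Type: Im(Z) = 1472 ⇒ lagging (phase φ = 88.6°).

PF = 0.02453 (lagging, φ = 88.6°)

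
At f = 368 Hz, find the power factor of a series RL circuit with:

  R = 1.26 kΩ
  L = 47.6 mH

Step 1 — Angular frequency: ω = 2π·f = 2π·368 = 2312 rad/s.
Step 2 — Component impedances:
  R: Z = R = 1260 Ω
  L: Z = jωL = j·2312·0.0476 = 0 + j110.1 Ω
Step 3 — Series combination: Z_total = R + L = 1260 + j110.1 Ω = 1265∠5.0° Ω.
Step 4 — Power factor: PF = cos(φ) = Re(Z)/|Z| = 1260/1264.8 = 0.9962.
Step 5 — Type: Im(Z) = 110.1 ⇒ lagging (phase φ = 5.0°).

PF = 0.9962 (lagging, φ = 5.0°)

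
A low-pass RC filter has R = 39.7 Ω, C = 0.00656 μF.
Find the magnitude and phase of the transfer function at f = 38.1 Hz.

Step 1 — Angular frequency: ω = 2π·38.1 = 239.4 rad/s.
Step 2 — Transfer function: H(jω) = 1/(1 + jωRC).
Step 3 — Denominator: 1 + jωRC = 1 + j·239.4·39.7·6.56e-09 = 1 + j6.234e-05.
Step 4 — H = 1 - j6.234e-05.
Step 5 — Magnitude: |H| = 1 (-0.0 dB); phase: φ = -0.0°.

|H| = 1 (-0.0 dB), φ = -0.0°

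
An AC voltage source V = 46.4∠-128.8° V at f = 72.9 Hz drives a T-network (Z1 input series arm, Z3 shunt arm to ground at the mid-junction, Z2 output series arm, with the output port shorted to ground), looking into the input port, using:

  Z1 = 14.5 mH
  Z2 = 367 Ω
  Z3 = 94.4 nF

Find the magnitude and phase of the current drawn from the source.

Step 1 — Angular frequency: ω = 2π·f = 2π·72.9 = 458 rad/s.
Step 2 — Component impedances:
  Z1: Z = jωL = j·458·0.0145 = 0 + j6.642 Ω
  Z2: Z = R = 367 Ω
  Z3: Z = 1/(jωC) = -j/(ω·C) = 0 - j2.313e+04 Ω
Step 3 — With the output port shorted to ground, the output series arm Z2 runs from the junction to ground; the shunt arm Z3 also runs from the junction to ground. They appear in parallel: Z3 || Z2 = 366.9 - j5.822 Ω.
Step 4 — Series with input arm Z1: Z_in = Z1 + (Z3 || Z2) = 366.9 + j0.8192 Ω = 366.9∠0.1° Ω.
Step 5 — Source phasor: V = 46.4∠-128.8° V = -29.07 - j36.16 V.
Step 6 — Ohm's law: I = V / Z_total = (-29.07 - j36.16) / (366.9 + j0.8192) = -0.07946 - j0.09838 A.
Step 7 — Convert to polar: |I| = 0.1265 A, ∠I = -128.9°.

I = 0.1265∠-128.9° A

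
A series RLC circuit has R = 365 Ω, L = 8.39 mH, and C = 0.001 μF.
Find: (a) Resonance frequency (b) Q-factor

Step 1 — Resonance condition Im(Z)=0 gives ω₀ = 1/√(LC).
Step 2 — ω₀ = 1/√(0.00839·1e-09) = 3.452e+05 rad/s.
Step 3 — f₀ = ω₀/(2π) = 5.495e+04 Hz.
Step 4 — Series Q: Q = ω₀L/R = 3.452e+05·0.00839/365 = 7.936.

(a) f₀ = 5.495e+04 Hz  (b) Q = 7.936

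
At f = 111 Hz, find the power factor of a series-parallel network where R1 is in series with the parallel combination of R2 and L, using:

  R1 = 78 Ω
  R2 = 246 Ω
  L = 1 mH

Step 1 — Angular frequency: ω = 2π·f = 2π·111 = 697.4 rad/s.
Step 2 — Component impedances:
  R1: Z = R = 78 Ω
  R2: Z = R = 246 Ω
  L: Z = jωL = j·697.4·0.001 = 0 + j0.6974 Ω
Step 3 — Parallel branch: R2 || L = 1/(1/R2 + 1/L) = 0.001977 + j0.6974 Ω.
Step 4 — Series with R1: Z_total = R1 + (R2 || L) = 78 + j0.6974 Ω = 78.01∠0.5° Ω.
Step 5 — Power factor: PF = cos(φ) = Re(Z)/|Z| = 78.002/78.005 = 1.
Step 6 — Type: Im(Z) = 0.6974 ⇒ lagging (phase φ = 0.5°).

PF = 1 (lagging, φ = 0.5°)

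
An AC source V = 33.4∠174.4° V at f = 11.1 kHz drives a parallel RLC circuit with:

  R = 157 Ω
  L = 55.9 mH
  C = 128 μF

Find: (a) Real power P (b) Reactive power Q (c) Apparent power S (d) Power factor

Step 1 — Angular frequency: ω = 2π·f = 2π·1.11e+04 = 6.974e+04 rad/s.
Step 2 — Component impedances:
  R: Z = R = 157 Ω
  L: Z = jωL = j·6.974e+04·0.0559 = 0 + j3899 Ω
  C: Z = 1/(jωC) = -j/(ω·C) = 0 - j0.112 Ω
Step 3 — Parallel combination: 1/Z_total = 1/R + 1/L + 1/C; Z_total = 7.993e-05 - j0.112 Ω = 0.112∠-90.0° Ω.
Step 4 — Source phasor: V = 33.4∠174.4° V = -33.24 + j3.259 V.
Step 5 — Current: I = V / Z = -29.31 - j296.7 A = 298.2∠-95.6° A.
Step 6 — Complex power: S = V·I* = 7.105 - j9958 VA.
Step 7 — Real power: P = Re(S) = 7.105 W.
Step 8 — Reactive power: Q = Im(S) = -9958 VAR.
Step 9 — Apparent power: |S| = 9958 VA.
Step 10 — Power factor: PF = P/|S| = 0.0007135 (leading).

(a) P = 7.105 W  (b) Q = -9958 VAR  (c) S = 9958 VA  (d) PF = 0.0007135 (leading)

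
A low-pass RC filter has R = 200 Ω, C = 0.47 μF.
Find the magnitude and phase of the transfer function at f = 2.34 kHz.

Step 1 — Angular frequency: ω = 2π·2340 = 1.47e+04 rad/s.
Step 2 — Transfer function: H(jω) = 1/(1 + jωRC).
Step 3 — Denominator: 1 + jωRC = 1 + j·1.47e+04·200·4.7e-07 = 1 + j1.382.
Step 4 — H = 0.3436 - j0.4749.
Step 5 — Magnitude: |H| = 0.5862 (-4.6 dB); phase: φ = -54.1°.

|H| = 0.5862 (-4.6 dB), φ = -54.1°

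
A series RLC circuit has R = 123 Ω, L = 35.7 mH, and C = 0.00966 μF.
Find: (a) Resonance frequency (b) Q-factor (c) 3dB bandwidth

Step 1 — Resonance: ω₀ = 1/√(LC) = 1/√(0.0357·9.66e-09) = 5.385e+04 rad/s.
Step 2 — f₀ = ω₀/(2π) = 8570 Hz.
Step 3 — Series Q: Q = ω₀L/R = 5.385e+04·0.0357/123 = 15.63.
Step 4 — Bandwidth: Δω = ω₀/Q = 3445 rad/s; BW = Δω/(2π) = 548.3 Hz.

(a) f₀ = 8570 Hz  (b) Q = 15.63  (c) BW = 548.3 Hz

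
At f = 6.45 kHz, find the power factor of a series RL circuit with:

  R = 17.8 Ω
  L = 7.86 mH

Step 1 — Angular frequency: ω = 2π·f = 2π·6450 = 4.053e+04 rad/s.
Step 2 — Component impedances:
  R: Z = R = 17.8 Ω
  L: Z = jωL = j·4.053e+04·0.00786 = 0 + j318.5 Ω
Step 3 — Series combination: Z_total = R + L = 17.8 + j318.5 Ω = 319∠86.8° Ω.
Step 4 — Power factor: PF = cos(φ) = Re(Z)/|Z| = 17.8/319.04 = 0.05579.
Step 5 — Type: Im(Z) = 318.5 ⇒ lagging (phase φ = 86.8°).

PF = 0.05579 (lagging, φ = 86.8°)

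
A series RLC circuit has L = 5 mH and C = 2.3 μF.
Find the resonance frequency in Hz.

Step 1 — Resonance condition Im(Z)=0 gives ω₀ = 1/√(LC).
Step 2 — ω₀ = 1/√(0.005·2.3e-06) = 9325 rad/s.
Step 3 — f₀ = ω₀/(2π) = 1484 Hz.

f₀ = 1484 Hz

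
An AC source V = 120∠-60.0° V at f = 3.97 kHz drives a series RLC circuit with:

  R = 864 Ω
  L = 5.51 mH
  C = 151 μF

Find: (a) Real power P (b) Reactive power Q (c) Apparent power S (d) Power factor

Step 1 — Angular frequency: ω = 2π·f = 2π·3970 = 2.494e+04 rad/s.
Step 2 — Component impedances:
  R: Z = R = 864 Ω
  L: Z = jωL = j·2.494e+04·0.00551 = 0 + j137.4 Ω
  C: Z = 1/(jωC) = -j/(ω·C) = 0 - j0.2655 Ω
Step 3 — Series combination: Z_total = R + L + C = 864 + j137.2 Ω = 874.8∠9.0° Ω.
Step 4 — Source phasor: V = 120∠-60.0° V = 60 - j103.9 V.
Step 5 — Current: I = V / Z = 0.04911 - j0.1281 A = 0.1372∠-69.0° A.
Step 6 — Complex power: S = V·I* = 16.26 + j2.581 VA.
Step 7 — Real power: P = Re(S) = 16.26 W.
Step 8 — Reactive power: Q = Im(S) = 2.581 VAR.
Step 9 — Apparent power: |S| = 16.46 VA.
Step 10 — Power factor: PF = P/|S| = 0.9876 (lagging).

(a) P = 16.26 W  (b) Q = 2.581 VAR  (c) S = 16.46 VA  (d) PF = 0.9876 (lagging)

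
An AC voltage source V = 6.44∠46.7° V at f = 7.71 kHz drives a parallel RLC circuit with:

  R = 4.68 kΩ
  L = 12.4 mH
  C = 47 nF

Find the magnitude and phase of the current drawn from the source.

Step 1 — Angular frequency: ω = 2π·f = 2π·7710 = 4.844e+04 rad/s.
Step 2 — Component impedances:
  R: Z = R = 4680 Ω
  L: Z = jωL = j·4.844e+04·0.0124 = 0 + j600.7 Ω
  C: Z = 1/(jωC) = -j/(ω·C) = 0 - j439.2 Ω
Step 3 — Parallel combination: 1/Z_total = 1/R + 1/L + 1/C; Z_total = 508.3 - j1456 Ω = 1542∠-70.8° Ω.
Step 4 — Source phasor: V = 6.44∠46.7° V = 4.417 + j4.687 V.
Step 5 — Ohm's law: I = V / Z_total = (4.417 + j4.687) / (508.3 - j1456) = -0.001925 + j0.003705 A.
Step 6 — Convert to polar: |I| = 0.004175 A, ∠I = 117.5°.

I = 0.004175∠117.5° A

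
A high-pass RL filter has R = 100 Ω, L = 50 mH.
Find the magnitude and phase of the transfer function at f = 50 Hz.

Step 1 — Angular frequency: ω = 2π·50 = 314.2 rad/s.
Step 2 — Transfer function: H(jω) = jωL/(R + jωL).
Step 3 — Numerator jωL = j·15.71; denominator R + jωL = 100 + j15.71.
Step 4 — H = 0.02408 + j0.1533.
Step 5 — Magnitude: |H| = 0.1552 (-16.2 dB); phase: φ = 81.1°.

|H| = 0.1552 (-16.2 dB), φ = 81.1°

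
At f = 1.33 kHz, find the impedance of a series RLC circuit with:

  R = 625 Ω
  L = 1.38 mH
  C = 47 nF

Step 1 — Angular frequency: ω = 2π·f = 2π·1330 = 8357 rad/s.
Step 2 — Component impedances:
  R: Z = R = 625 Ω
  L: Z = jωL = j·8357·0.00138 = 0 + j11.53 Ω
  C: Z = 1/(jωC) = -j/(ω·C) = 0 - j2546 Ω
Step 3 — Series combination: Z_total = R + L + C = 625 - j2535 Ω = 2610∠-76.1° Ω.

Z = 625 - j2535 Ω = 2610∠-76.1° Ω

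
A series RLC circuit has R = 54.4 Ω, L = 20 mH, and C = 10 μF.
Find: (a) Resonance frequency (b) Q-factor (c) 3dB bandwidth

Step 1 — Resonance: ω₀ = 1/√(LC) = 1/√(0.02·1e-05) = 2236 rad/s.
Step 2 — f₀ = ω₀/(2π) = 355.9 Hz.
Step 3 — Series Q: Q = ω₀L/R = 2236·0.02/54.4 = 0.8221.
Step 4 — Bandwidth: Δω = ω₀/Q = 2720 rad/s; BW = Δω/(2π) = 432.9 Hz.

(a) f₀ = 355.9 Hz  (b) Q = 0.8221  (c) BW = 432.9 Hz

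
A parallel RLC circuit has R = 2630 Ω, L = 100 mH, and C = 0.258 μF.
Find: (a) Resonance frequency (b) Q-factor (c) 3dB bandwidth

Step 1 — Resonance: ω₀ = 1/√(LC) = 1/√(0.1·2.58e-07) = 6226 rad/s.
Step 2 — f₀ = ω₀/(2π) = 990.9 Hz.
Step 3 — Parallel Q: Q = R/(ω₀L) = 2630/(6226·0.1) = 4.224.
Step 4 — Bandwidth: Δω = ω₀/Q = 1474 rad/s; BW = Δω/(2π) = 234.6 Hz.

(a) f₀ = 990.9 Hz  (b) Q = 4.224  (c) BW = 234.6 Hz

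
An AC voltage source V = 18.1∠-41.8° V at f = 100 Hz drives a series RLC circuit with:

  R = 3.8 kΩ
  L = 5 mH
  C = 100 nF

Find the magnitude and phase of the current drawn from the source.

Step 1 — Angular frequency: ω = 2π·f = 2π·100 = 628.3 rad/s.
Step 2 — Component impedances:
  R: Z = R = 3800 Ω
  L: Z = jωL = j·628.3·0.005 = 0 + j3.142 Ω
  C: Z = 1/(jωC) = -j/(ω·C) = 0 - j1.592e+04 Ω
Step 3 — Series combination: Z_total = R + L + C = 3800 - j1.591e+04 Ω = 1.636e+04∠-76.6° Ω.
Step 4 — Source phasor: V = 18.1∠-41.8° V = 13.49 - j12.06 V.
Step 5 — Ohm's law: I = V / Z_total = (13.49 - j12.06) / (3800 - j1.591e+04) = 0.0009088 + j0.0006309 A.
Step 6 — Convert to polar: |I| = 0.001106 A, ∠I = 34.8°.

I = 0.001106∠34.8° A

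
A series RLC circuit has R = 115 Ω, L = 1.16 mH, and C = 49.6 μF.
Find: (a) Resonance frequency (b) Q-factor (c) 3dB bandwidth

Step 1 — Resonance condition Im(Z)=0 gives ω₀ = 1/√(LC).
Step 2 — ω₀ = 1/√(0.00116·4.96e-05) = 4169 rad/s.
Step 3 — f₀ = ω₀/(2π) = 663.5 Hz.
Step 4 — Series Q: Q = ω₀L/R = 4169·0.00116/115 = 0.04205.
Step 5 — 3dB bandwidth: Δω = ω₀/Q = 9.914e+04 rad/s; BW = Δω/(2π) = 1.578e+04 Hz.

(a) f₀ = 663.5 Hz  (b) Q = 0.04205  (c) BW = 1.578e+04 Hz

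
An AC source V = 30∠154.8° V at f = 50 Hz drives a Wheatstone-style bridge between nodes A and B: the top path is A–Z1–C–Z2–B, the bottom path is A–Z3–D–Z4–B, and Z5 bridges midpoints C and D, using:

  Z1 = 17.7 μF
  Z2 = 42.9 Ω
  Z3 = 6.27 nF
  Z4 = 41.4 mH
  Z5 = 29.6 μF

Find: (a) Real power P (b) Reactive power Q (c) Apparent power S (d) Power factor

Step 1 — Angular frequency: ω = 2π·f = 2π·50 = 314.2 rad/s.
Step 2 — Component impedances:
  Z1: Z = 1/(jωC) = -j/(ω·C) = 0 - j179.8 Ω
  Z2: Z = R = 42.9 Ω
  Z3: Z = 1/(jωC) = -j/(ω·C) = 0 - j5.077e+05 Ω
  Z4: Z = jωL = j·314.2·0.0414 = 0 + j13.01 Ω
  Z5: Z = 1/(jωC) = -j/(ω·C) = 0 - j107.5 Ω
Step 3 — Bridge requires nodal analysis (the Z5 bridge couples midpoints C and D, so the two paths cannot be reduced to a simple series/parallel combination). Setting node B to ground and injecting 1 A at node A, the 3-node admittance system at A, C, D solves to V_A = Z_AB = 35.54 - j195.9 Ω = 199.1∠-79.7° Ω.
Step 4 — Source phasor: V = 30∠154.8° V = -27.14 + j12.77 V.
Step 5 — Current: I = V / Z = -0.08746 - j0.1227 A = 0.1507∠-125.5° A.
Step 6 — Complex power: S = V·I* = 0.8069 - j4.448 VA.
Step 7 — Real power: P = Re(S) = 0.8069 W.
Step 8 — Reactive power: Q = Im(S) = -4.448 VAR.
Step 9 — Apparent power: |S| = 4.52 VA.
Step 10 — Power factor: PF = P/|S| = 0.1785 (leading).

(a) P = 0.8069 W  (b) Q = -4.448 VAR  (c) S = 4.52 VA  (d) PF = 0.1785 (leading)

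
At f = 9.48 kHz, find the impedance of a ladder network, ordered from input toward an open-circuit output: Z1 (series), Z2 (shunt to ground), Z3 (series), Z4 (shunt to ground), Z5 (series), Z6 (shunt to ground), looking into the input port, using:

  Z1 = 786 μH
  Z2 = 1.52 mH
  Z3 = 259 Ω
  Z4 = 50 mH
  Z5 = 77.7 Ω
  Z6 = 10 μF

Step 1 — Angular frequency: ω = 2π·f = 2π·9480 = 5.956e+04 rad/s.
Step 2 — Component impedances:
  Z1: Z = jωL = j·5.956e+04·0.000786 = 0 + j46.82 Ω
  Z2: Z = jωL = j·5.956e+04·0.00152 = 0 + j90.54 Ω
  Z3: Z = R = 259 Ω
  Z4: Z = jωL = j·5.956e+04·0.05 = 0 + j2978 Ω
  Z5: Z = R = 77.7 Ω
  Z6: Z = 1/(jωC) = -j/(ω·C) = 0 - j1.679 Ω
Step 3 — Ladder network (open output): work backward from the far end, alternating series and parallel combinations. Z_in = 22.69 + j131.2 Ω = 133.2∠80.2° Ω.

Z = 22.69 + j131.2 Ω = 133.2∠80.2° Ω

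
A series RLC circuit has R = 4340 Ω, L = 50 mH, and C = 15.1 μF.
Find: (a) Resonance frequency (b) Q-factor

Step 1 — Resonance condition Im(Z)=0 gives ω₀ = 1/√(LC).
Step 2 — ω₀ = 1/√(0.05·1.51e-05) = 1151 rad/s.
Step 3 — f₀ = ω₀/(2π) = 183.2 Hz.
Step 4 — Series Q: Q = ω₀L/R = 1151·0.05/4340 = 0.01326.

(a) f₀ = 183.2 Hz  (b) Q = 0.01326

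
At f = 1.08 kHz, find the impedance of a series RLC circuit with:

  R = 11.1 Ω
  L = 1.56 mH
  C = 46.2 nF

Step 1 — Angular frequency: ω = 2π·f = 2π·1080 = 6786 rad/s.
Step 2 — Component impedances:
  R: Z = R = 11.1 Ω
  L: Z = jωL = j·6786·0.00156 = 0 + j10.59 Ω
  C: Z = 1/(jωC) = -j/(ω·C) = 0 - j3190 Ω
Step 3 — Series combination: Z_total = R + L + C = 11.1 - j3179 Ω = 3179∠-89.8° Ω.

Z = 11.1 - j3179 Ω = 3179∠-89.8° Ω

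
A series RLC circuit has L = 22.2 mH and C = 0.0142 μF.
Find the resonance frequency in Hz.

Step 1 — Resonance condition Im(Z)=0 gives ω₀ = 1/√(LC).
Step 2 — ω₀ = 1/√(0.0222·1.42e-08) = 5.632e+04 rad/s.
Step 3 — f₀ = ω₀/(2π) = 8964 Hz.

f₀ = 8964 Hz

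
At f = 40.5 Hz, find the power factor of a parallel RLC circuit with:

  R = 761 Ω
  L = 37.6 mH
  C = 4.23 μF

Step 1 — Angular frequency: ω = 2π·f = 2π·40.5 = 254.5 rad/s.
Step 2 — Component impedances:
  R: Z = R = 761 Ω
  L: Z = jωL = j·254.5·0.0376 = 0 + j9.568 Ω
  C: Z = 1/(jωC) = -j/(ω·C) = 0 - j929 Ω
Step 3 — Parallel combination: 1/Z_total = 1/R + 1/L + 1/C; Z_total = 0.1228 + j9.666 Ω = 9.667∠89.3° Ω.
Step 4 — Power factor: PF = cos(φ) = Re(Z)/|Z| = 0.1228/9.667 = 0.0127.
Step 5 — Type: Im(Z) = 9.666 ⇒ lagging (phase φ = 89.3°).

PF = 0.0127 (lagging, φ = 89.3°)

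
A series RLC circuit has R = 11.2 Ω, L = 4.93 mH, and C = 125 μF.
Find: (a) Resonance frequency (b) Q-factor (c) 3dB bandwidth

Step 1 — Resonance condition Im(Z)=0 gives ω₀ = 1/√(LC).
Step 2 — ω₀ = 1/√(0.00493·0.000125) = 1274 rad/s.
Step 3 — f₀ = ω₀/(2π) = 202.7 Hz.
Step 4 — Series Q: Q = ω₀L/R = 1274·0.00493/11.2 = 0.5607.
Step 5 — 3dB bandwidth: Δω = ω₀/Q = 2272 rad/s; BW = Δω/(2π) = 361.6 Hz.

(a) f₀ = 202.7 Hz  (b) Q = 0.5607  (c) BW = 361.6 Hz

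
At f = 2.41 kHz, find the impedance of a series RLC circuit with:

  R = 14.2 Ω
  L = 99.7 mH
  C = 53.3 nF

Step 1 — Angular frequency: ω = 2π·f = 2π·2410 = 1.514e+04 rad/s.
Step 2 — Component impedances:
  R: Z = R = 14.2 Ω
  L: Z = jωL = j·1.514e+04·0.0997 = 0 + j1510 Ω
  C: Z = 1/(jωC) = -j/(ω·C) = 0 - j1239 Ω
Step 3 — Series combination: Z_total = R + L + C = 14.2 + j270.7 Ω = 271.1∠87.0° Ω.

Z = 14.2 + j270.7 Ω = 271.1∠87.0° Ω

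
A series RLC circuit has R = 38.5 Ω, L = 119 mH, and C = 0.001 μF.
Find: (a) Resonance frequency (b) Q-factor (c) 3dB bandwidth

Step 1 — Resonance condition Im(Z)=0 gives ω₀ = 1/√(LC).
Step 2 — ω₀ = 1/√(0.119·1e-09) = 9.167e+04 rad/s.
Step 3 — f₀ = ω₀/(2π) = 1.459e+04 Hz.
Step 4 — Series Q: Q = ω₀L/R = 9.167e+04·0.119/38.5 = 283.3.
Step 5 — 3dB bandwidth: Δω = ω₀/Q = 323.5 rad/s; BW = Δω/(2π) = 51.49 Hz.

(a) f₀ = 1.459e+04 Hz  (b) Q = 283.3  (c) BW = 51.49 Hz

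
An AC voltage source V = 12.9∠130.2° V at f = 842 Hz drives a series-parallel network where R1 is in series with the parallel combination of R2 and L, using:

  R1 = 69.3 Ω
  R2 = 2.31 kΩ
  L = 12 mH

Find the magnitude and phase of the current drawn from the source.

Step 1 — Angular frequency: ω = 2π·f = 2π·842 = 5290 rad/s.
Step 2 — Component impedances:
  R1: Z = R = 69.3 Ω
  R2: Z = R = 2310 Ω
  L: Z = jωL = j·5290·0.012 = 0 + j63.49 Ω
Step 3 — Parallel branch: R2 || L = 1/(1/R2 + 1/L) = 1.743 + j63.44 Ω.
Step 4 — Series with R1: Z_total = R1 + (R2 || L) = 71.04 + j63.44 Ω = 95.24∠41.8° Ω.
Step 5 — Source phasor: V = 12.9∠130.2° V = -8.326 + j9.853 V.
Step 6 — Ohm's law: I = V / Z_total = (-8.326 + j9.853) / (71.04 + j63.44) = 0.003694 + j0.1354 A.
Step 7 — Convert to polar: |I| = 0.1354 A, ∠I = 88.4°.

I = 0.1354∠88.4° A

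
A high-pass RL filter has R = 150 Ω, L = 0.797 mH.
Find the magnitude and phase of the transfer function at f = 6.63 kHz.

Step 1 — Angular frequency: ω = 2π·6630 = 4.166e+04 rad/s.
Step 2 — Transfer function: H(jω) = jωL/(R + jωL).
Step 3 — Numerator jωL = j·33.2; denominator R + jωL = 150 + j33.2.
Step 4 — H = 0.0467 + j0.211.
Step 5 — Magnitude: |H| = 0.2161 (-13.3 dB); phase: φ = 77.5°.

|H| = 0.2161 (-13.3 dB), φ = 77.5°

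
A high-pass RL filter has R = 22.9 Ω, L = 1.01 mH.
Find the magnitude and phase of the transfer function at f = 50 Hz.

Step 1 — Angular frequency: ω = 2π·50 = 314.2 rad/s.
Step 2 — Transfer function: H(jω) = jωL/(R + jωL).
Step 3 — Numerator jωL = j·0.3173; denominator R + jωL = 22.9 + j0.3173.
Step 4 — H = 0.000192 + j0.01385.
Step 5 — Magnitude: |H| = 0.01385 (-37.2 dB); phase: φ = 89.2°.

|H| = 0.01385 (-37.2 dB), φ = 89.2°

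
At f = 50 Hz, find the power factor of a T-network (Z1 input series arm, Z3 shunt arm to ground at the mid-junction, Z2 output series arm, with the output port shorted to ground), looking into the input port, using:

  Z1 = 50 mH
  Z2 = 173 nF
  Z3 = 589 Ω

Step 1 — Angular frequency: ω = 2π·f = 2π·50 = 314.2 rad/s.
Step 2 — Component impedances:
  Z1: Z = jωL = j·314.2·0.05 = 0 + j15.71 Ω
  Z2: Z = 1/(jωC) = -j/(ω·C) = 0 - j1.84e+04 Ω
  Z3: Z = R = 589 Ω
Step 3 — With the output port shorted to ground, the output series arm Z2 runs from the junction to ground; the shunt arm Z3 also runs from the junction to ground. They appear in parallel: Z3 || Z2 = 588.4 - j18.84 Ω.
Step 4 — Series with input arm Z1: Z_in = Z1 + (Z3 || Z2) = 588.4 - j3.128 Ω = 588.4∠-0.3° Ω.
Step 5 — Power factor: PF = cos(φ) = Re(Z)/|Z| = 588.4/588.4 = 1.
Step 6 — Type: Im(Z) = -3.128 ⇒ leading (phase φ = -0.3°).

PF = 1 (leading, φ = -0.3°)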